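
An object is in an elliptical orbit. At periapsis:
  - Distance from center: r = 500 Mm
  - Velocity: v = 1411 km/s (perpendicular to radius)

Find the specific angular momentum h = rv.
r = 500 Mm = 5 × 10^8 m
v = 1411 km/s = 1.411 × 10^6 m/s
h = rv = 5 × 10^8 × 1.411 × 10^6 = 7.055 × 10^14 m²/s ≈ 7.055 × 10^14 m²/s

Final answer: h = 7.055 × 10^14 m²/s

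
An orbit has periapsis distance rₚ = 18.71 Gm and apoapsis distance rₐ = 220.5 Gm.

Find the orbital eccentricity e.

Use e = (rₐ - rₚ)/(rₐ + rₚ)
rₚ = 18.71 Gm = 1.871 × 10^10 m
rₐ = 220.5 Gm = 2.205 × 10^11 m
rₐ − rₚ = 2.0179 × 10^11 m
rₐ + rₚ = 2.3921 × 10^11 m
e = (rₐ − rₚ)/(rₐ + rₚ) = 0.843568

Final answer: e = 0.8436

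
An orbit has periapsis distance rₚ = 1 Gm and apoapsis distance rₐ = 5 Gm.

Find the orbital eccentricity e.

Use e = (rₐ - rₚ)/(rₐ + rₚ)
rₚ = 1 Gm = 1 × 10^9 m
rₐ = 5 Gm = 5 × 10^9 m
rₐ − rₚ = 4 × 10^9 m
rₐ + rₚ = 6 × 10^9 m
e = (rₐ − rₚ)/(rₐ + rₚ) = 0.666667

Final answer: e = 0.6667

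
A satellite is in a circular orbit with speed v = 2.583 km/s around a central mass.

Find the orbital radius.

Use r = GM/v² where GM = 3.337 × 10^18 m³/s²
v = 2.583 km/s = 2583 m/s
GM = 3.337 × 10^18 m³/s²
v² = 6.67189 × 10^6 m²/s²
r = GM/v² = (3.337 × 10^18) / (6.67189 × 10^6) = 5.00158 × 10^11 m ≈ 500.2 Gm

Final answer: 500.2 Gm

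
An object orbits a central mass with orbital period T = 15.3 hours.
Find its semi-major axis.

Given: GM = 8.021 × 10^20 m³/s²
T = 15.3 hours = 55080 s
GM = 8.021 × 10^20 m³/s²
Kepler's third law: a³ = GM T² / (4π²)
T² = 3.03381 × 10^9 s²
a³ = (8.021 × 10^20) × (3.03381 × 10^9) / (4π²) = 6.16392 × 10^28 m³
a = (a³)^(1/3) = 3.9502 × 10^9 m ≈ 3.95 × 10^9 m

Final answer: 3.95 × 10^9 m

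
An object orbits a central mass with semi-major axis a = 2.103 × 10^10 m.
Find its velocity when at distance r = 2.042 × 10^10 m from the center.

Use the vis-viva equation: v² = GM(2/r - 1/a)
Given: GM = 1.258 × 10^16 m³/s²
a = 2.103 × 10^10 m
r = 2.042 × 10^10 m
GM = 1.258 × 10^16 m³/s²
2/r − 1/a = 9.79432 × 10^-11 − 4.75511 × 10^-11 = 5.03921 × 10^-11 m⁻¹
v² = GM (2/r − 1/a) = 633932 m²/s²
v = 796.199 m/s ≈ 796.2 m/s

Final answer: 796.2 m/s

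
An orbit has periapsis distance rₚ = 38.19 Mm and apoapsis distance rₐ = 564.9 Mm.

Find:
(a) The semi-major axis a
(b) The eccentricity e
rₚ = 38.19 Mm = 3.819 × 10^7 m
rₐ = 564.9 Mm = 5.649 × 10^8 m
(a) a = (rₚ + rₐ)/2 = 3.01545 × 10^8 m ≈ 301.5 Mm
(b) e = (rₐ − rₚ)/(rₐ + rₚ) = (5.2671 × 10^8) / (6.0309 × 10^8) = 0.873352

Final answer:
(a) a = 301.5 Mm
(b) e = 0.8734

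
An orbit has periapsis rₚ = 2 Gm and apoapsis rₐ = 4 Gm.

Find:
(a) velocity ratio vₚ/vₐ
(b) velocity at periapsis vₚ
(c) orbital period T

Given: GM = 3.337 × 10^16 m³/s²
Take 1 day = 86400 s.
rₚ = 2 Gm = 2 × 10^9 m
rₐ = 4 Gm = 4 × 10^9 m
GM = 3.337 × 10^16 m³/s²
a = (rₚ + rₐ)/2 = 3 × 10^9 m
e = (rₐ − rₚ)/(rₐ + rₚ) = (2 × 10^9) / (6 × 10^9) = 0.333333
(a) vₚ/vₐ = rₐ/rₚ (angular momentum) = (4 × 10^9) / (2 × 10^9) = 2 ≈ 2
(b) vₚ² = GM (2/rₚ − 1/a) = 3.337 × 10^16 × (1 × 10^-9 − 3.33333 × 10^-10) = 2.22467 × 10^7 m²/s²;  vₚ = 4716.64 m/s ≈ 4.717 km/s
(c) a³ = 2.7 × 10^28 m³;  T = 2π √(a³/GM) = 2π × 899505 s = 5.65176 × 10^6 s ≈ 65.41 days

Final answer:
(a) velocity ratio vₚ/vₐ = 2
(b) velocity at periapsis vₚ = 4.717 km/s
(c) orbital period T = 65.41 days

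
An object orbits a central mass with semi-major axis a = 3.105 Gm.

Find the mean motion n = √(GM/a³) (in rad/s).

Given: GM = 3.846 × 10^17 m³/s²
a = 3.105 Gm = 3.105 × 10^9 m
GM = 3.846 × 10^17 m³/s²
a³ = 2.99354 × 10^28 m³
GM/a³ = (3.846 × 10^17) / (2.99354 × 10^28) = 1.28477 × 10^-11 s⁻²
n = √(GM/a³) = 3.58437 × 10^-6 rad/s ≈ 3.584 × 10^-6 rad/s

Final answer: n = 3.584 × 10^-6 rad/s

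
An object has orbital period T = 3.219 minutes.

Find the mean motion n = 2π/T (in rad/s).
T = 3.219 minutes = 193.14 s
n = 2π / 193.14 s = 0.0325318 rad/s ≈ 0.03253 rad/s

Final answer: n = 0.03253 rad/s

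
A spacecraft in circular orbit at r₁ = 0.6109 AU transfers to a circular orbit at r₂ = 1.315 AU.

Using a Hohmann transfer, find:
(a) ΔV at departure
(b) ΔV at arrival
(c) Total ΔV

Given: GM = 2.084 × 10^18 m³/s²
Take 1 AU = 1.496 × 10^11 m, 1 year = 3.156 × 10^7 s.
r₁ = 0.6109 AU = 9.13906 × 10^10 m
r₂ = 1.315 AU = 1.96724 × 10^11 m
GM = 2.084 × 10^18 m³/s²
Transfer ellipse: a_t = (r₁ + r₂)/2 = 1.44057 × 10^11 m
Circular speed at r₁: v₁ = √(GM/r₁) = 4775.27 m/s
Transfer speed at r₁ (periapsis): v₁ₜ = √(GM(2/r₁ − 1/a_t)) = 5580.32 m/s
(a) ΔV₁ = v₁ₜ − v₁ = 805.048 m/s ≈ 0.1698 AU/year
Circular speed at r₂: v₂ = √(GM/r₂) = 3254.77 m/s
Transfer speed at r₂ (apoapsis): v₂ₜ = √(GM(2/r₂ − 1/a_t)) = 2592.41 m/s
(b) ΔV₂ = v₂ − v₂ₜ = 662.361 m/s ≈ 0.1397 AU/year
(c) ΔV_total = ΔV₁ + ΔV₂ = 1467.41 m/s ≈ 0.3096 AU/year

Final answer:
(a) ΔV₁ = 0.1698 AU/year
(b) ΔV₂ = 0.1397 AU/year
(c) ΔV_total = 0.3096 AU/year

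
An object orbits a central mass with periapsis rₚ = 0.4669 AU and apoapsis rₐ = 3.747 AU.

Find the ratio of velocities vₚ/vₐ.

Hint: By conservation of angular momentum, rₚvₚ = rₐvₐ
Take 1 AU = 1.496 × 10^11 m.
rₚ = 0.4669 AU = 6.98482 × 10^10 m
rₐ = 3.747 AU = 5.60551 × 10^11 m
rₚvₚ = rₐvₐ  ⇒  vₚ/vₐ = rₐ/rₚ
vₚ/vₐ = (5.60551 × 10^11) / (6.98482 × 10^10) = 8.02527

Final answer: vₚ/vₐ = 8.025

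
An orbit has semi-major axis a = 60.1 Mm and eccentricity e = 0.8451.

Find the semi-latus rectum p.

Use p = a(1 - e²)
a = 60.1 Mm = 6.01 × 10^7 m
e = 0.8451,  e² = 0.714194,  1 − e² = 0.285806
p = a(1 − e²) = 6.01 × 10^7 m × 0.285806 = 1.71769 × 10^7 m ≈ 17.18 Mm

Final answer: p = 17.18 Mm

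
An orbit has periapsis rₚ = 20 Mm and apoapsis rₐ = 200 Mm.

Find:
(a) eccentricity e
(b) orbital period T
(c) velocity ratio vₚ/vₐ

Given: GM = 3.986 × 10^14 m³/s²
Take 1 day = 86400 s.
rₚ = 20 Mm = 2 × 10^7 m
rₐ = 200 Mm = 2 × 10^8 m
GM = 3.986 × 10^14 m³/s²
a = (rₚ + rₐ)/2 = 1.1 × 10^8 m
e = (rₐ − rₚ)/(rₐ + rₚ) = (1.8 × 10^8) / (2.2 × 10^8) = 0.818182
(a) e = 0.818182 ≈ 0.8182
(b) a³ = 1.331 × 10^24 m³;  T = 2π √(a³/GM) = 2π × 57785.7 s = 363078 s ≈ 4.202 days
(c) vₚ/vₐ = rₐ/rₚ (angular momentum) = (2 × 10^8) / (2 × 10^7) = 10 ≈ 10

Final answer:
(a) eccentricity e = 0.8182
(b) orbital period T = 4.202 days
(c) velocity ratio vₚ/vₐ = 10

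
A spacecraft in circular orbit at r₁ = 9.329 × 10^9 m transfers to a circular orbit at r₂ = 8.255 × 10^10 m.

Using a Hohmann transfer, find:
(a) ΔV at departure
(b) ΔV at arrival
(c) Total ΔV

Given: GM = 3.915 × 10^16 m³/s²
r₁ = 9.329 × 10^9 m
r₂ = 8.255 × 10^10 m
GM = 3.915 × 10^16 m³/s²
Transfer ellipse: a_t = (r₁ + r₂)/2 = 4.59395 × 10^10 m
Circular speed at r₁: v₁ = √(GM/r₁) = 2048.56 m/s
Transfer speed at r₁ (periapsis): v₁ₜ = √(GM(2/r₁ − 1/a_t)) = 2746.08 m/s
(a) ΔV₁ = v₁ₜ − v₁ = 697.525 m/s ≈ 697.5 m/s
Circular speed at r₂: v₂ = √(GM/r₂) = 688.664 m/s
Transfer speed at r₂ (apoapsis): v₂ₜ = √(GM(2/r₂ − 1/a_t)) = 310.336 m/s
(b) ΔV₂ = v₂ − v₂ₜ = 378.328 m/s ≈ 378.3 m/s
(c) ΔV_total = ΔV₁ + ΔV₂ = 1075.85 m/s ≈ 1.076 km/s

Final answer:
(a) ΔV₁ = 697.5 m/s
(b) ΔV₂ = 378.3 m/s
(c) ΔV_total = 1.076 km/s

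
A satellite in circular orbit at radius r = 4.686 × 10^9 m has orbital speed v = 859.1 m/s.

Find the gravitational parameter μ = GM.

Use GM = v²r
r = 4.686 × 10^9 m
v = 859.1 m/s
v² = 738053 m²/s²
GM = v²r = 738053 × 4.686 × 10^9 = 3.45852 × 10^15 m³/s²
GM ≈ 3.459 × 10^15 m³/s²

Final answer: GM = 3.459 × 10^15 m³/s²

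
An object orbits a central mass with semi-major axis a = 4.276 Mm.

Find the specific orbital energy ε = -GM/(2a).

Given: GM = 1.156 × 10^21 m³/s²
a = 4.276 Mm = 4.276 × 10^6 m
GM = 1.156 × 10^21 m³/s²
2a = 8.552 × 10^6 m
ε = −GM/(2a) = -1.35173 × 10^14 J/kg ≈ -1.352 × 10^5 GJ/kg

Final answer: -1.352 × 10^5 GJ/kg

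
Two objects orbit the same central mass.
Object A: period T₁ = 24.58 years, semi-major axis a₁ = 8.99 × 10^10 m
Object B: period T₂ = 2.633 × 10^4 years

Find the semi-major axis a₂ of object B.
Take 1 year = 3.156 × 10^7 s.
T₁ = 24.58 years = 7.75745 × 10^8 s
T₂ = 2.633 × 10^4 years = 8.30975 × 10^11 s
a₁ = 8.99 × 10^10 m
Kepler's third law: (T₂/T₁)² = (a₂/a₁)³  ⇒  a₂ = a₁ (T₂/T₁)^(2/3)
T₂/T₁ = 1071.2
(T₂/T₁)^(2/3) = 104.692
a₂ = 8.99 × 10^10 m × 104.692 = 9.41179 × 10^12 m ≈ 9.412 × 10^12 m

Final answer: a₂ = 9.412 × 10^12 m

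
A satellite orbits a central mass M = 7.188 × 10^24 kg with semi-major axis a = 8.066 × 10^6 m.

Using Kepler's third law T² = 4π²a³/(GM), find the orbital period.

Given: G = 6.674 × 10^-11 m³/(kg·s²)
M = 7.188 × 10^24 kg
GM = G × M = 6.674 × 10^-11 × 7.188 × 10^24 = 4.79727 × 10^14 m³/s²
a = 8.066 × 10^6 m
a³ = 5.24777 × 10^20 m³
T = 2π √(a³/GM) = 2π √((5.24777 × 10^20) / (4.79727 × 10^14)) = 2π × 1045.9 s
T = 6571.58 s ≈ 1.825 hours

Final answer: 1.825 hours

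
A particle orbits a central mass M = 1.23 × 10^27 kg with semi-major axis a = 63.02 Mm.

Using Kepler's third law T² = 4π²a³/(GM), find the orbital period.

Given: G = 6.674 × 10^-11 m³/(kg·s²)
M = 1.23 × 10^27 kg
GM = G × M = 6.674 × 10^-11 × 1.23 × 10^27 = 8.20902 × 10^16 m³/s²
a = 63.02 Mm = 6.302 × 10^7 m
a³ = 2.50285 × 10^23 m³
T = 2π √(a³/GM) = 2π √((2.50285 × 10^23) / (8.20902 × 10^16)) = 2π × 1746.11 s
T = 10971.1 s ≈ 3.048 hours

Final answer: 3.048 hours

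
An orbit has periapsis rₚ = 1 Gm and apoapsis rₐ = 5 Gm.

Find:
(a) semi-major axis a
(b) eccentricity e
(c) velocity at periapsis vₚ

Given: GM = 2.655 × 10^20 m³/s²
rₚ = 1 Gm = 1 × 10^9 m
rₐ = 5 Gm = 5 × 10^9 m
GM = 2.655 × 10^20 m³/s²
a = (rₚ + rₐ)/2 = 3 × 10^9 m
e = (rₐ − rₚ)/(rₐ + rₚ) = (4 × 10^9) / (6 × 10^9) = 0.666667
(a) a = 3 × 10^9 m ≈ 3 Gm
(b) e = 0.666667 ≈ 0.6667
(c) vₚ² = GM (2/rₚ − 1/a) = 2.655 × 10^20 × (2 × 10^-9 − 3.33333 × 10^-10) = 4.425 × 10^11 m²/s²;  vₚ = 665207 m/s ≈ 665.2 km/s

Final answer:
(a) semi-major axis a = 3 Gm
(b) eccentricity e = 0.6667
(c) velocity at periapsis vₚ = 665.2 km/s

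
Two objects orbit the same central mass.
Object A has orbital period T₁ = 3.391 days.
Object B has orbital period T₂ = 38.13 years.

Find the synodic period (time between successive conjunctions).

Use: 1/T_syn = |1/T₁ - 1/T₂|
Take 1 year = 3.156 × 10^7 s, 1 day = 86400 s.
T₁ = 3.391 days = 292982 s
T₂ = 38.13 years = 1.20338 × 10^9 s
1/T₁ = 3.41317 × 10^-6 s⁻¹
1/T₂ = 8.30991 × 10^-10 s⁻¹
|1/T₁ − 1/T₂| = 3.41234 × 10^-6 s⁻¹
T_syn = 1 / |1/T₁ − 1/T₂| = 293054 s ≈ 3.392 days

Final answer: T_syn = 3.392 days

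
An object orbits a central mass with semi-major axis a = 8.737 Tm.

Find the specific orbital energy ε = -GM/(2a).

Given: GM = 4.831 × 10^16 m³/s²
a = 8.737 Tm = 8.737 × 10^12 m
GM = 4.831 × 10^16 m³/s²
2a = 1.7474 × 10^13 m
ε = −GM/(2a) = -2764.68 J/kg ≈ -2.765 kJ/kg

Final answer: -2.765 kJ/kg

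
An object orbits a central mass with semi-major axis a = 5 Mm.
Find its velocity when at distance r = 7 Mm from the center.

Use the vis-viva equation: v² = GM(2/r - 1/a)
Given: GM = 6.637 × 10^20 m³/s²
a = 5 Mm = 5 × 10^6 m
r = 7 Mm = 7 × 10^6 m
GM = 6.637 × 10^20 m³/s²
2/r − 1/a = 2.85714 × 10^-7 − 2 × 10^-7 = 8.57143 × 10^-8 m⁻¹
v² = GM (2/r − 1/a) = 5.68886 × 10^13 m²/s²
v = 7.54245 × 10^6 m/s ≈ 7542 km/s

Final answer: 7542 km/s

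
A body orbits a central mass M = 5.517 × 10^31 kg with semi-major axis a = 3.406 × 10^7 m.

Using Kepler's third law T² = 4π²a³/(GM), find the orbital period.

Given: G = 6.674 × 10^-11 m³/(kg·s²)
M = 5.517 × 10^31 kg
GM = G × M = 6.674 × 10^-11 × 5.517 × 10^31 = 3.68205 × 10^21 m³/s²
a = 3.406 × 10^7 m
a³ = 3.95124 × 10^22 m³
T = 2π √(a³/GM) = 2π √((3.95124 × 10^22) / (3.68205 × 10^21)) = 2π × 3.27584 s
T = 20.5827 s ≈ 20.58 seconds

Final answer: 20.58 seconds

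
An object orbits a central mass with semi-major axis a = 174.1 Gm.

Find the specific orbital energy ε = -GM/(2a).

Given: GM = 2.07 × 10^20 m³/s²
a = 174.1 Gm = 1.741 × 10^11 m
GM = 2.07 × 10^20 m³/s²
2a = 3.482 × 10^11 m
ε = −GM/(2a) = -5.94486 × 10^8 J/kg ≈ -594.5 MJ/kg

Final answer: -594.5 MJ/kg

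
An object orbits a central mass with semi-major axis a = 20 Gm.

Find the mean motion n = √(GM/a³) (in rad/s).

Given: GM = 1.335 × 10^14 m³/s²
a = 20 Gm = 2 × 10^10 m
GM = 1.335 × 10^14 m³/s²
a³ = 8 × 10^30 m³
GM/a³ = (1.335 × 10^14) / (8 × 10^30) = 1.66875 × 10^-17 s⁻²
n = √(GM/a³) = 4.08503 × 10^-9 rad/s ≈ 4.085 × 10^-9 rad/s

Final answer: n = 4.085 × 10^-9 rad/s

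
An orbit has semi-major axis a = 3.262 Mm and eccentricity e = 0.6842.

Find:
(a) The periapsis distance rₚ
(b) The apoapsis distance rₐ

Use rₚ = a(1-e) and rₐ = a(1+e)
a = 3.262 Mm = 3.262 × 10^6 m
e = 0.6842:  1 − e = 0.3158,  1 + e = 1.6842
(a) rₚ = a(1 − e) = 3.262 × 10^6 m × 0.3158 = 1.03014 × 10^6 m ≈ 1.03 Mm
(b) rₐ = a(1 + e) = 3.262 × 10^6 m × 1.6842 = 5.49386 × 10^6 m ≈ 5.494 Mm

Final answer:
(a) rₚ = 1.03 Mm
(b) rₐ = 5.494 Mm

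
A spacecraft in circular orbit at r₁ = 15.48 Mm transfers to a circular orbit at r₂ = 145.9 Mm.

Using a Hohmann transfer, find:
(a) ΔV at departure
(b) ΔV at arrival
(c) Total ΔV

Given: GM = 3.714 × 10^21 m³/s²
r₁ = 15.48 Mm = 1.548 × 10^7 m
r₂ = 145.9 Mm = 1.459 × 10^8 m
GM = 3.714 × 10^21 m³/s²
Transfer ellipse: a_t = (r₁ + r₂)/2 = 8.069 × 10^7 m
Circular speed at r₁: v₁ = √(GM/r₁) = 1.54894 × 10^7 m/s
Transfer speed at r₁ (periapsis): v₁ₜ = √(GM(2/r₁ − 1/a_t)) = 2.08283 × 10^7 m/s
(a) ΔV₁ = v₁ₜ − v₁ = 5.33884 × 10^6 m/s ≈ 5339 km/s
Circular speed at r₂: v₂ = √(GM/r₂) = 5.04537 × 10^6 m/s
Transfer speed at r₂ (apoapsis): v₂ₜ = √(GM(2/r₂ − 1/a_t)) = 2.20988 × 10^6 m/s
(b) ΔV₂ = v₂ − v₂ₜ = 2.83549 × 10^6 m/s ≈ 2835 km/s
(c) ΔV_total = ΔV₁ + ΔV₂ = 8.17433 × 10^6 m/s ≈ 8174 km/s

Final answer:
(a) ΔV₁ = 5339 km/s
(b) ΔV₂ = 2835 km/s
(c) ΔV_total = 8174 km/s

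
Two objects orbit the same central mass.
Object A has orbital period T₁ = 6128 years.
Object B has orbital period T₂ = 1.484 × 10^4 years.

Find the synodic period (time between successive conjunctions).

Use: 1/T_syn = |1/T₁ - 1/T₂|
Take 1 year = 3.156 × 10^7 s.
T₁ = 6128 years = 1.934 × 10^11 s
T₂ = 1.484 × 10^4 years = 4.6835 × 10^11 s
1/T₁ = 5.17064 × 10^-12 s⁻¹
1/T₂ = 2.13515 × 10^-12 s⁻¹
|1/T₁ − 1/T₂| = 3.03549 × 10^-12 s⁻¹
T_syn = 1 / |1/T₁ − 1/T₂| = 3.29437 × 10^11 s ≈ 1.044 × 10^4 years

Final answer: T_syn = 1.044 × 10^4 years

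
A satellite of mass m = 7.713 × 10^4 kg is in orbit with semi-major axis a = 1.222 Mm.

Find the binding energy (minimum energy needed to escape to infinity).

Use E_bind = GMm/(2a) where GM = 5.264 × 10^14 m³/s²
a = 1.222 Mm = 1.222 × 10^6 m
GM = 5.264 × 10^14 m³/s²
m = 7.713 × 10^4 kg
GMm = 5.264 × 10^14 × 77130 = 4.06012 × 10^19 m³·kg/s²
2a = 2.444 × 10^6 m
E_bind = GMm/(2a) = 1.66126 × 10^13 J ≈ 16.61 TJ

Final answer: 16.61 TJ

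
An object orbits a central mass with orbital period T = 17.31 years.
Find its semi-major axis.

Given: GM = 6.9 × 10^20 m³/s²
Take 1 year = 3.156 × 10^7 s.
T = 17.31 years = 5.46304 × 10^8 s
GM = 6.9 × 10^20 m³/s²
Kepler's third law: a³ = GM T² / (4π²)
T² = 2.98448 × 10^17 s²
a³ = (6.9 × 10^20) × (2.98448 × 10^17) / (4π²) = 5.21624 × 10^36 m³
a = (a³)^(1/3) = 1.73428 × 10^12 m ≈ 1.734 Tm

Final answer: 1.734 Tm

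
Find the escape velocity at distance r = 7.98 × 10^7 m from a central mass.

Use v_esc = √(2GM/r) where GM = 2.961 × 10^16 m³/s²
r = 7.98 × 10^7 m
GM = 2.961 × 10^16 m³/s²
2GM/r = 2 × (2.961 × 10^16) / (7.98 × 10^7) = 7.42105 × 10^8 m²/s²
v_esc = √(2GM/r) = 27241.6 m/s ≈ 27.24 km/s

Final answer: 27.24 km/s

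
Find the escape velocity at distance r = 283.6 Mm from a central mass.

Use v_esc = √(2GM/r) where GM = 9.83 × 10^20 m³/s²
r = 283.6 Mm = 2.836 × 10^8 m
GM = 9.83 × 10^20 m³/s²
2GM/r = 2 × (9.83 × 10^20) / (2.836 × 10^8) = 6.9323 × 10^12 m²/s²
v_esc = √(2GM/r) = 2.63293 × 10^6 m/s ≈ 2633 km/s

Final answer: 2633 km/s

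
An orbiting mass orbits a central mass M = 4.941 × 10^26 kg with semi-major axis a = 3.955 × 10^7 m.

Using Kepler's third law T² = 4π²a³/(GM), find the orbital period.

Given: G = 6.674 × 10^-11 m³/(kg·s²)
M = 4.941 × 10^26 kg
GM = G × M = 6.674 × 10^-11 × 4.941 × 10^26 = 3.29762 × 10^16 m³/s²
a = 3.955 × 10^7 m
a³ = 6.18642 × 10^22 m³
T = 2π √(a³/GM) = 2π √((6.18642 × 10^22) / (3.29762 × 10^16)) = 2π × 1369.68 s
T = 8605.96 s ≈ 2.391 hours

Final answer: 2.391 hours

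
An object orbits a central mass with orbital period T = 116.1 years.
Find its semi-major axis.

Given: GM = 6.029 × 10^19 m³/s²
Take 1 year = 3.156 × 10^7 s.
T = 116.1 years = 3.66412 × 10^9 s
GM = 6.029 × 10^19 m³/s²
Kepler's third law: a³ = GM T² / (4π²)
T² = 1.34257 × 10^19 s²
a³ = (6.029 × 10^19) × (1.34257 × 10^19) / (4π²) = 2.05033 × 10^37 m³
a = (a³)^(1/3) = 2.737 × 10^12 m ≈ 2.737 Tm

Final answer: 2.737 Tm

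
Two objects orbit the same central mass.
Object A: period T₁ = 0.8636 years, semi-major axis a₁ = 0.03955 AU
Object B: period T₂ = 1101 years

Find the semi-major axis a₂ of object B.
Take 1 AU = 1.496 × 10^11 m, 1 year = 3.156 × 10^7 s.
T₁ = 0.8636 years = 2.72552 × 10^7 s
T₂ = 1101 years = 3.47476 × 10^10 s
a₁ = 0.03955 AU = 5.91668 × 10^9 m
Kepler's third law: (T₂/T₁)² = (a₂/a₁)³  ⇒  a₂ = a₁ (T₂/T₁)^(2/3)
T₂/T₁ = 1274.9
(T₂/T₁)^(2/3) = 117.575
a₂ = 5.91668 × 10^9 m × 117.575 = 6.95656 × 10^11 m ≈ 4.65 AU

Final answer: a₂ = 4.65 AU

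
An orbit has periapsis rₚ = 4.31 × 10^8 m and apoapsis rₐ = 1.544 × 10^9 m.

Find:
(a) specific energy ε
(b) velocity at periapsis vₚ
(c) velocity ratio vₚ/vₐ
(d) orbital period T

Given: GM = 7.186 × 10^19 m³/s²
rₚ = 4.31 × 10^8 m
rₐ = 1.544 × 10^9 m
GM = 7.186 × 10^19 m³/s²
a = (rₚ + rₐ)/2 = 9.875 × 10^8 m
e = (rₐ − rₚ)/(rₐ + rₚ) = (1.113 × 10^9) / (1.975 × 10^9) = 0.563544
(a) 2a = 1.975 × 10^9 m;  ε = −GM/(2a) = -3.63848 × 10^10 J/kg ≈ -36.38 GJ/kg
(b) vₚ² = GM (2/rₚ − 1/a) = 7.186 × 10^19 × (4.64037 × 10^-9 − 1.01266 × 10^-9) = 2.60687 × 10^11 m²/s²;  vₚ = 510576 m/s ≈ 510.6 km/s
(c) vₚ/vₐ = rₐ/rₚ (angular momentum) = (1.544 × 10^9) / (4.31 × 10^8) = 3.58237 ≈ 3.582
(d) a³ = 9.62967 × 10^26 m³;  T = 2π √(a³/GM) = 2π × 3660.68 s = 23000.7 s ≈ 6.389 hours

Final answer:
(a) specific energy ε = -36.38 GJ/kg
(b) velocity at periapsis vₚ = 510.6 km/s
(c) velocity ratio vₚ/vₐ = 3.582
(d) orbital period T = 6.389 hours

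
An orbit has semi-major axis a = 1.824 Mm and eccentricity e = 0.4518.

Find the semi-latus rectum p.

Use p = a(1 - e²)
a = 1.824 Mm = 1.824 × 10^6 m
e = 0.4518,  e² = 0.204123,  1 − e² = 0.795877
p = a(1 − e²) = 1.824 × 10^6 m × 0.795877 = 1.45168 × 10^6 m ≈ 1.452 Mm

Final answer: p = 1.452 Mm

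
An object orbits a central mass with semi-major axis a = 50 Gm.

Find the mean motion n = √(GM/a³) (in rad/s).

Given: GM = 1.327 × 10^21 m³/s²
a = 50 Gm = 5 × 10^10 m
GM = 1.327 × 10^21 m³/s²
a³ = 1.25 × 10^32 m³
GM/a³ = (1.327 × 10^21) / (1.25 × 10^32) = 1.0616 × 10^-11 s⁻²
n = √(GM/a³) = 3.25822 × 10^-6 rad/s ≈ 3.258 × 10^-6 rad/s

Final answer: n = 3.258 × 10^-6 rad/s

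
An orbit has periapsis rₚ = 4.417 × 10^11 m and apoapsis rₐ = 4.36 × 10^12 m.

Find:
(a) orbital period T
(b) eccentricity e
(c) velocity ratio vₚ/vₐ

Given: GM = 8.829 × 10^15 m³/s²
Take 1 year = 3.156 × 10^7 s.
rₚ = 4.417 × 10^11 m
rₐ = 4.36 × 10^12 m
GM = 8.829 × 10^15 m³/s²
a = (rₚ + rₐ)/2 = 2.40085 × 10^12 m
e = (rₐ − rₚ)/(rₐ + rₚ) = (3.9183 × 10^12) / (4.8017 × 10^12) = 0.816023
(a) a³ = 1.38387 × 10^37 m³;  T = 2π √(a³/GM) = 2π × 3.95906 × 10^10 s = 2.48755 × 10^11 s ≈ 7882 years
(b) e = 0.816023 ≈ 0.816
(c) vₚ/vₐ = rₐ/rₚ (angular momentum) = (4.36 × 10^12) / (4.417 × 10^11) = 9.87095 ≈ 9.871

Final answer:
(a) orbital period T = 7882 years
(b) eccentricity e = 0.816
(c) velocity ratio vₚ/vₐ = 9.871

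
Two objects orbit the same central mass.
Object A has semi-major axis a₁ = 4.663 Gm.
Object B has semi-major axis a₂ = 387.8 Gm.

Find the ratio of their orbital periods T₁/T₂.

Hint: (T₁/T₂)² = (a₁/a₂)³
a₁ = 4.663 Gm = 4.663 × 10^9 m
a₂ = 387.8 Gm = 3.878 × 10^11 m
a₁/a₂ = 0.0120242
T₁/T₂ = (a₁/a₂)^(3/2) = (0.0120242)^1.5 = 0.00131852

Final answer: T₁/T₂ = 0.001319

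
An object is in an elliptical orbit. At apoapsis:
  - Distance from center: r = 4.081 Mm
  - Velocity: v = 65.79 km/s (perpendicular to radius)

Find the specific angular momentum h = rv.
r = 4.081 Mm = 4.081 × 10^6 m
v = 65.79 km/s = 65790 m/s
h = rv = 4.081 × 10^6 × 65790 = 2.68489 × 10^11 m²/s ≈ 2.685 × 10^11 m²/s

Final answer: h = 2.685 × 10^11 m²/s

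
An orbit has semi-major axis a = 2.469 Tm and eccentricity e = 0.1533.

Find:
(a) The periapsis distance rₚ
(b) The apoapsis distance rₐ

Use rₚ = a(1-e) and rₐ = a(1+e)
a = 2.469 Tm = 2.469 × 10^12 m
e = 0.1533:  1 − e = 0.8467,  1 + e = 1.1533
(a) rₚ = a(1 − e) = 2.469 × 10^12 m × 0.8467 = 2.0905 × 10^12 m ≈ 2.091 Tm
(b) rₐ = a(1 + e) = 2.469 × 10^12 m × 1.1533 = 2.8475 × 10^12 m ≈ 2.847 Tm

Final answer:
(a) rₚ = 2.091 Tm
(b) rₐ = 2.847 Tm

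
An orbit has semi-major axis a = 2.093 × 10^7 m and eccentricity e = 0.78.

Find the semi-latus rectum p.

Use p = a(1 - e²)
a = 2.093 × 10^7 m
e = 0.78,  e² = 0.6084,  1 − e² = 0.3916
p = a(1 − e²) = 2.093 × 10^7 m × 0.3916 = 8.19619 × 10^6 m ≈ 8.196 × 10^6 m

Final answer: p = 8.196 × 10^6 m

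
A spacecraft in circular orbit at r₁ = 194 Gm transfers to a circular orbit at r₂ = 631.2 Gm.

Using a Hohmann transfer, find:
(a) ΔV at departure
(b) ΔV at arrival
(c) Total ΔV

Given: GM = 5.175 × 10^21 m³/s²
r₁ = 194 Gm = 1.94 × 10^11 m
r₂ = 631.2 Gm = 6.312 × 10^11 m
GM = 5.175 × 10^21 m³/s²
Transfer ellipse: a_t = (r₁ + r₂)/2 = 4.126 × 10^11 m
Circular speed at r₁: v₁ = √(GM/r₁) = 163326 m/s
Transfer speed at r₁ (periapsis): v₁ₜ = √(GM(2/r₁ − 1/a_t)) = 202010 m/s
(a) ΔV₁ = v₁ₜ − v₁ = 38684.5 m/s ≈ 38.68 km/s
Circular speed at r₂: v₂ = √(GM/r₂) = 90546.5 m/s
Transfer speed at r₂ (apoapsis): v₂ₜ = √(GM(2/r₂ − 1/a_t)) = 62088 m/s
(b) ΔV₂ = v₂ − v₂ₜ = 28458.5 m/s ≈ 28.46 km/s
(c) ΔV_total = ΔV₁ + ΔV₂ = 67143 m/s ≈ 67.14 km/s

Final answer:
(a) ΔV₁ = 38.68 km/s
(b) ΔV₂ = 28.46 km/s
(c) ΔV_total = 67.14 km/s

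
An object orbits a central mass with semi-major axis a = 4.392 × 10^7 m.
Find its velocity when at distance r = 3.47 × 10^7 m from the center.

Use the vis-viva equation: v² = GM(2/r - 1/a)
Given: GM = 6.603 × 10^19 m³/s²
a = 4.392 × 10^7 m
r = 3.47 × 10^7 m
GM = 6.603 × 10^19 m³/s²
2/r − 1/a = 5.76369 × 10^-8 − 2.27687 × 10^-8 = 3.48682 × 10^-8 m⁻¹
v² = GM (2/r − 1/a) = 2.30235 × 10^12 m²/s²
v = 1.51735 × 10^6 m/s ≈ 1517 km/s

Final answer: 1517 km/s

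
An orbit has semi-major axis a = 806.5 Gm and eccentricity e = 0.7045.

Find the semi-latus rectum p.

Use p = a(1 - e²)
a = 806.5 Gm = 8.065 × 10^11 m
e = 0.7045,  e² = 0.49632,  1 − e² = 0.50368
p = a(1 − e²) = 8.065 × 10^11 m × 0.50368 = 4.06218 × 10^11 m ≈ 406.2 Gm

Final answer: p = 406.2 Gm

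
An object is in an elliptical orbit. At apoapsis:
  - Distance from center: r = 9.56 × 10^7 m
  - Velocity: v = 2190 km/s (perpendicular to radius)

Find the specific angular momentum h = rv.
r = 9.56 × 10^7 m
v = 2190 km/s = 2.19 × 10^6 m/s
h = rv = 9.56 × 10^7 × 2.19 × 10^6 = 2.09364 × 10^14 m²/s ≈ 2.094 × 10^14 m²/s

Final answer: h = 2.094 × 10^14 m²/s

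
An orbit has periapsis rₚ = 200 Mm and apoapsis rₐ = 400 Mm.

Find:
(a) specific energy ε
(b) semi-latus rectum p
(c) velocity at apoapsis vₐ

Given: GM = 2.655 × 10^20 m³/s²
rₚ = 200 Mm = 2 × 10^8 m
rₐ = 400 Mm = 4 × 10^8 m
GM = 2.655 × 10^20 m³/s²
a = (rₚ + rₐ)/2 = 3 × 10^8 m
e = (rₐ − rₚ)/(rₐ + rₚ) = (2 × 10^8) / (6 × 10^8) = 0.333333
(a) 2a = 6 × 10^8 m;  ε = −GM/(2a) = -4.425 × 10^11 J/kg ≈ -442.5 GJ/kg
(b) 1 − e² = 0.888889;  p = a(1 − e²) = 3 × 10^8 × 0.888889 = 2.66667 × 10^8 m ≈ 266.7 Mm
(c) vₐ² = GM (2/rₐ − 1/a) = 2.655 × 10^20 × (5 × 10^-9 − 3.33333 × 10^-9) = 4.425 × 10^11 m²/s²;  vₐ = 665207 m/s ≈ 665.2 km/s

Final answer:
(a) specific energy ε = -442.5 GJ/kg
(b) semi-latus rectum p = 266.7 Mm
(c) velocity at apoapsis vₐ = 665.2 km/s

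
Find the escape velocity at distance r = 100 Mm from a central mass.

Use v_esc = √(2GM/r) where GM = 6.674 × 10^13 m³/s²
r = 100 Mm = 1 × 10^8 m
GM = 6.674 × 10^13 m³/s²
2GM/r = 2 × (6.674 × 10^13) / (1 × 10^8) = 1.3348 × 10^6 m²/s²
v_esc = √(2GM/r) = 1155.34 m/s ≈ 1.155 km/s

Final answer: 1.155 km/s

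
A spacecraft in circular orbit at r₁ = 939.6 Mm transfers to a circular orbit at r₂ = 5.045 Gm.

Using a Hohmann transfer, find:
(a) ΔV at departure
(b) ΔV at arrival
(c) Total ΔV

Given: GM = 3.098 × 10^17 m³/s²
r₁ = 939.6 Mm = 9.396 × 10^8 m
r₂ = 5.045 Gm = 5.045 × 10^9 m
GM = 3.098 × 10^17 m³/s²
Transfer ellipse: a_t = (r₁ + r₂)/2 = 2.9923 × 10^9 m
Circular speed at r₁: v₁ = √(GM/r₁) = 18158 m/s
Transfer speed at r₁ (periapsis): v₁ₜ = √(GM(2/r₁ − 1/a_t)) = 23577.5 m/s
(a) ΔV₁ = v₁ₜ − v₁ = 5419.42 m/s ≈ 5.419 km/s
Circular speed at r₂: v₂ = √(GM/r₂) = 7836.28 m/s
Transfer speed at r₂ (apoapsis): v₂ₜ = √(GM(2/r₂ − 1/a_t)) = 4391.16 m/s
(b) ΔV₂ = v₂ − v₂ₜ = 3445.13 m/s ≈ 3.445 km/s
(c) ΔV_total = ΔV₁ + ΔV₂ = 8864.55 m/s ≈ 8.865 km/s

Final answer:
(a) ΔV₁ = 5.419 km/s
(b) ΔV₂ = 3.445 km/s
(c) ΔV_total = 8.865 km/s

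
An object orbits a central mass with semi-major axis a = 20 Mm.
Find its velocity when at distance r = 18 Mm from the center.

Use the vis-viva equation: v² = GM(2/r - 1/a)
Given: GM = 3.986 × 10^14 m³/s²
a = 20 Mm = 2 × 10^7 m
r = 18 Mm = 1.8 × 10^7 m
GM = 3.986 × 10^14 m³/s²
2/r − 1/a = 1.11111 × 10^-7 − 5 × 10^-8 = 6.11111 × 10^-8 m⁻¹
v² = GM (2/r − 1/a) = 2.43589 × 10^7 m²/s²
v = 4935.47 m/s ≈ 4.935 km/s

Final answer: 4.935 km/s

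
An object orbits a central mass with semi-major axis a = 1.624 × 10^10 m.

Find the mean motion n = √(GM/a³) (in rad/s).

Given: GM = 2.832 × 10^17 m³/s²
a = 1.624 × 10^10 m
GM = 2.832 × 10^17 m³/s²
a³ = 4.2831 × 10^30 m³
GM/a³ = (2.832 × 10^17) / (4.2831 × 10^30) = 6.61204 × 10^-14 s⁻²
n = √(GM/a³) = 2.57139 × 10^-7 rad/s ≈ 2.571 × 10^-7 rad/s

Final answer: n = 2.571 × 10^-7 rad/s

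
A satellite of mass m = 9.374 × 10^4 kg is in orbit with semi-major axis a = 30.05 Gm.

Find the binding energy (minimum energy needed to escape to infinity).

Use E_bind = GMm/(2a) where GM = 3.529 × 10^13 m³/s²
a = 30.05 Gm = 3.005 × 10^10 m
GM = 3.529 × 10^13 m³/s²
m = 9.374 × 10^4 kg
GMm = 3.529 × 10^13 × 93740 = 3.30808 × 10^18 m³·kg/s²
2a = 6.01 × 10^10 m
E_bind = GMm/(2a) = 5.5043 × 10^7 J ≈ 55.04 MJ

Final answer: 55.04 MJ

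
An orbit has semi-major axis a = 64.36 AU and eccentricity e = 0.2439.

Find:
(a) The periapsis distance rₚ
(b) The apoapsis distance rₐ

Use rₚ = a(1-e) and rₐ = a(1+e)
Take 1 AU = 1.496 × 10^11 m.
a = 64.36 AU = 9.62826 × 10^12 m
e = 0.2439:  1 − e = 0.7561,  1 + e = 1.2439
(a) rₚ = a(1 − e) = 9.62826 × 10^12 m × 0.7561 = 7.27992 × 10^12 m ≈ 48.66 AU
(b) rₐ = a(1 + e) = 9.62826 × 10^12 m × 1.2439 = 1.19766 × 10^13 m ≈ 80.06 AU

Final answer:
(a) rₚ = 48.66 AU
(b) rₐ = 80.06 AU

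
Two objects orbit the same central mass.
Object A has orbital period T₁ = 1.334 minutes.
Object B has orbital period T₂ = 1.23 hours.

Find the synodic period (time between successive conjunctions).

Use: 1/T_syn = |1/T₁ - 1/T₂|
T₁ = 1.334 minutes = 80.04 s
T₂ = 1.23 hours = 4428 s
1/T₁ = 0.0124938 s⁻¹
1/T₂ = 0.000225836 s⁻¹
|1/T₁ − 1/T₂| = 0.0122679 s⁻¹
T_syn = 1 / |1/T₁ − 1/T₂| = 81.5134 s ≈ 1.359 minutes

Final answer: T_syn = 1.359 minutes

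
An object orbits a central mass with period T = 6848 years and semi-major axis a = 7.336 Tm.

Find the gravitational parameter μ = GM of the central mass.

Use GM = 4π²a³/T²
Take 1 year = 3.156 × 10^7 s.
T = 6848 years = 2.16123 × 10^11 s
a = 7.336 Tm = 7.336 × 10^12 m
a³ = 3.94801 × 10^38 m³
T² = 4.67091 × 10^22 s²
GM = 4π² × (3.94801 × 10^38) / (4.67091 × 10^22) = 3.33685 × 10^17 m³/s²
GM ≈ 3.337 × 10^17 m³/s²

Final answer: GM = 3.337 × 10^17 m³/s²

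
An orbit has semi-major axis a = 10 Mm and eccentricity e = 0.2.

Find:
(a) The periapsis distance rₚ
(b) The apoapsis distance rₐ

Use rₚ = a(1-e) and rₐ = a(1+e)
a = 10 Mm = 1 × 10^7 m
e = 0.2:  1 − e = 0.8,  1 + e = 1.2
(a) rₚ = a(1 − e) = 1 × 10^7 m × 0.8 = 8 × 10^6 m ≈ 8 Mm
(b) rₐ = a(1 + e) = 1 × 10^7 m × 1.2 = 1.2 × 10^7 m ≈ 12 Mm

Final answer:
(a) rₚ = 8 Mm
(b) rₐ = 12 Mm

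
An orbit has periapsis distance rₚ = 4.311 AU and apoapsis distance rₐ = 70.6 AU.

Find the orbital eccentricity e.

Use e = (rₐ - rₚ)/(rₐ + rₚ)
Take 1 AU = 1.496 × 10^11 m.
rₚ = 4.311 AU = 6.44926 × 10^11 m
rₐ = 70.6 AU = 1.05618 × 10^13 m
rₐ − rₚ = 9.91683 × 10^12 m
rₐ + rₚ = 1.12067 × 10^13 m
e = (rₐ − rₚ)/(rₐ + rₚ) = 0.884903

Final answer: e = 0.8849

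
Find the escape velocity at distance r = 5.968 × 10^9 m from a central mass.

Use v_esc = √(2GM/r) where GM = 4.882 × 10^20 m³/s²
r = 5.968 × 10^9 m
GM = 4.882 × 10^20 m³/s²
2GM/r = 2 × (4.882 × 10^20) / (5.968 × 10^9) = 1.63606 × 10^11 m²/s²
v_esc = √(2GM/r) = 404482 m/s ≈ 404.5 km/s

Final answer: 404.5 km/s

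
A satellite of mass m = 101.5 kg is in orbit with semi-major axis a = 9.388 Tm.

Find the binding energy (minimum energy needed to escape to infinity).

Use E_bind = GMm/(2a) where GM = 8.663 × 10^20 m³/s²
a = 9.388 Tm = 9.388 × 10^12 m
GM = 8.663 × 10^20 m³/s²
m = 101.5 kg
GMm = 8.663 × 10^20 × 101.5 = 8.79294 × 10^22 m³·kg/s²
2a = 1.8776 × 10^13 m
E_bind = GMm/(2a) = 4.68308 × 10^9 J ≈ 4.683 GJ

Final answer: 4.683 GJ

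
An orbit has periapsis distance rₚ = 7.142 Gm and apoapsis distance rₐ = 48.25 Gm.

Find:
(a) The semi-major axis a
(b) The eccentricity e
rₚ = 7.142 Gm = 7.142 × 10^9 m
rₐ = 48.25 Gm = 4.825 × 10^10 m
(a) a = (rₚ + rₐ)/2 = 2.7696 × 10^10 m ≈ 27.7 Gm
(b) e = (rₐ − rₚ)/(rₐ + rₚ) = (4.1108 × 10^10) / (5.5392 × 10^10) = 0.742129

Final answer:
(a) a = 27.7 Gm
(b) e = 0.7421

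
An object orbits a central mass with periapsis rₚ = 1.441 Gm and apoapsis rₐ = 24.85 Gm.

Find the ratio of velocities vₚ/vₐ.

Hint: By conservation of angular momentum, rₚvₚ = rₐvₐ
rₚ = 1.441 Gm = 1.441 × 10^9 m
rₐ = 24.85 Gm = 2.485 × 10^10 m
rₚvₚ = rₐvₐ  ⇒  vₚ/vₐ = rₐ/rₚ
vₚ/vₐ = (2.485 × 10^10) / (1.441 × 10^9) = 17.245

Final answer: vₚ/vₐ = 17.24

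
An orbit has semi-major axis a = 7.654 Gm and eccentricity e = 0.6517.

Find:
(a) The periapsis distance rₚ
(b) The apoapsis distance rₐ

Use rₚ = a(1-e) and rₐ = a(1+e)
a = 7.654 Gm = 7.654 × 10^9 m
e = 0.6517:  1 − e = 0.3483,  1 + e = 1.6517
(a) rₚ = a(1 − e) = 7.654 × 10^9 m × 0.3483 = 2.66589 × 10^9 m ≈ 2.666 Gm
(b) rₐ = a(1 + e) = 7.654 × 10^9 m × 1.6517 = 1.26421 × 10^10 m ≈ 12.64 Gm

Final answer:
(a) rₚ = 2.666 Gm
(b) rₐ = 12.64 Gm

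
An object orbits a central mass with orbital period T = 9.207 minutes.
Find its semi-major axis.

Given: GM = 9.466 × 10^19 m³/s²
T = 9.207 minutes = 552.42 s
GM = 9.466 × 10^19 m³/s²
Kepler's third law: a³ = GM T² / (4π²)
T² = 305168 s²
a³ = (9.466 × 10^19) × 305168 / (4π²) = 7.31721 × 10^23 m³
a = (a³)^(1/3) = 9.01118 × 10^7 m ≈ 9.011 × 10^7 m

Final answer: 9.011 × 10^7 m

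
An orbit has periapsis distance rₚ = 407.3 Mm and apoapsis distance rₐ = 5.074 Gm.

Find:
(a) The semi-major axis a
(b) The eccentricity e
rₚ = 407.3 Mm = 4.073 × 10^8 m
rₐ = 5.074 Gm = 5.074 × 10^9 m
(a) a = (rₚ + rₐ)/2 = 2.74065 × 10^9 m ≈ 2.741 Gm
(b) e = (rₐ − rₚ)/(rₐ + rₚ) = (4.6667 × 10^9) / (5.4813 × 10^9) = 0.851386

Final answer:
(a) a = 2.741 Gm
(b) e = 0.8514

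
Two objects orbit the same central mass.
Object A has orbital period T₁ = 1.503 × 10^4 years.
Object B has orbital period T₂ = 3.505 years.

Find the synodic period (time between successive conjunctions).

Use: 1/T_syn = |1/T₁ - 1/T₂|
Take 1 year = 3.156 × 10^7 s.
T₁ = 1.503 × 10^4 years = 4.74347 × 10^11 s
T₂ = 3.505 years = 1.10618 × 10^8 s
1/T₁ = 2.10816 × 10^-12 s⁻¹
1/T₂ = 9.04014 × 10^-9 s⁻¹
|1/T₁ − 1/T₂| = 9.03803 × 10^-9 s⁻¹
T_syn = 1 / |1/T₁ − 1/T₂| = 1.10644 × 10^8 s ≈ 3.506 years

Final answer: T_syn = 3.506 years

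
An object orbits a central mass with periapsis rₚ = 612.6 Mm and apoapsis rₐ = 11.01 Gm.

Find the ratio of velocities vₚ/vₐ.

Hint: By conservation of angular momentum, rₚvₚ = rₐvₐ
rₚ = 612.6 Mm = 6.126 × 10^8 m
rₐ = 11.01 Gm = 1.101 × 10^10 m
rₚvₚ = rₐvₐ  ⇒  vₚ/vₐ = rₐ/rₚ
vₚ/vₐ = (1.101 × 10^10) / (6.126 × 10^8) = 17.9726

Final answer: vₚ/vₐ = 17.97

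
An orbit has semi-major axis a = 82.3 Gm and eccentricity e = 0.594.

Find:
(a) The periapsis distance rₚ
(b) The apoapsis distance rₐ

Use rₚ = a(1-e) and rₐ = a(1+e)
a = 82.3 Gm = 8.23 × 10^10 m
e = 0.594:  1 − e = 0.406,  1 + e = 1.594
(a) rₚ = a(1 − e) = 8.23 × 10^10 m × 0.406 = 3.34138 × 10^10 m ≈ 33.41 Gm
(b) rₐ = a(1 + e) = 8.23 × 10^10 m × 1.594 = 1.31186 × 10^11 m ≈ 131.2 Gm

Final answer:
(a) rₚ = 33.41 Gm
(b) rₐ = 131.2 Gm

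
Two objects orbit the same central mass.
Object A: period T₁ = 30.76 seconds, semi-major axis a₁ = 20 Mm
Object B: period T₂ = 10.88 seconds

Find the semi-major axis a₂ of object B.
T₁ = 30.76 seconds
T₂ = 10.88 seconds
a₁ = 20 Mm = 2 × 10^7 m
Kepler's third law: (T₂/T₁)² = (a₂/a₁)³  ⇒  a₂ = a₁ (T₂/T₁)^(2/3)
T₂/T₁ = 0.353706
(T₂/T₁)^(2/3) = 0.500144
a₂ = 2 × 10^7 m × 0.500144 = 1.00029 × 10^7 m ≈ 10 Mm

Final answer: a₂ = 10 Mm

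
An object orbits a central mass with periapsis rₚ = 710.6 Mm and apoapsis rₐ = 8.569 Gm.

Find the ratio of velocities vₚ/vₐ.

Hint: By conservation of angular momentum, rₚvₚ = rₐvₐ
rₚ = 710.6 Mm = 7.106 × 10^8 m
rₐ = 8.569 Gm = 8.569 × 10^9 m
rₚvₚ = rₐvₐ  ⇒  vₚ/vₐ = rₐ/rₚ
vₚ/vₐ = (8.569 × 10^9) / (7.106 × 10^8) = 12.0588

Final answer: vₚ/vₐ = 12.06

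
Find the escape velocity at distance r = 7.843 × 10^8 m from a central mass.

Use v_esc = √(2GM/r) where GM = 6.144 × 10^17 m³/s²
r = 7.843 × 10^8 m
GM = 6.144 × 10^17 m³/s²
2GM/r = 2 × (6.144 × 10^17) / (7.843 × 10^8) = 1.56675 × 10^9 m²/s²
v_esc = √(2GM/r) = 39582.2 m/s ≈ 39.58 km/s

Final answer: 39.58 km/s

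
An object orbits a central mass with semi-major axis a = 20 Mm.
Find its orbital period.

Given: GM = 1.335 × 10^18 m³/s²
a = 20 Mm = 2 × 10^7 m
GM = 1.335 × 10^18 m³/s²
a³ = 8 × 10^21 m³
T = 2π √(a³/GM) = 2π √((8 × 10^21) / (1.335 × 10^18)) = 2π × 77.4113 s
T = 486.39 s ≈ 8.106 minutes

Final answer: 8.106 minutes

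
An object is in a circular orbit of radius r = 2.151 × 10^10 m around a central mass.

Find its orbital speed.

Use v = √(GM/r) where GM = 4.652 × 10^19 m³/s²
r = 2.151 × 10^10 m
GM = 4.652 × 10^19 m³/s²
GM/r = (4.652 × 10^19) / (2.151 × 10^10) = 2.16272 × 10^9 m²/s²
v = √(GM/r) = 46505 m/s ≈ 46.5 km/s

Final answer: 46.5 km/s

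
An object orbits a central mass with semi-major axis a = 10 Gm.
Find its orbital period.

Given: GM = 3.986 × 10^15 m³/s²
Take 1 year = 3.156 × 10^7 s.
a = 10 Gm = 1 × 10^10 m
GM = 3.986 × 10^15 m³/s²
a³ = 1 × 10^30 m³
T = 2π √(a³/GM) = 2π √((1 × 10^30) / (3.986 × 10^15)) = 2π × 1.58391 × 10^7 s
T = 9.95202 × 10^7 s ≈ 3.153 years

Final answer: 3.153 years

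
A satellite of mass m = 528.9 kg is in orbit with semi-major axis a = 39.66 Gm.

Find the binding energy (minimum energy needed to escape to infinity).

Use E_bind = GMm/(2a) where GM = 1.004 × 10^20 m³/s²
a = 39.66 Gm = 3.966 × 10^10 m
GM = 1.004 × 10^20 m³/s²
m = 528.9 kg
GMm = 1.004 × 10^20 × 528.9 = 5.31016 × 10^22 m³·kg/s²
2a = 7.932 × 10^10 m
E_bind = GMm/(2a) = 6.6946 × 10^11 J ≈ 669.5 GJ

Final answer: 669.5 GJ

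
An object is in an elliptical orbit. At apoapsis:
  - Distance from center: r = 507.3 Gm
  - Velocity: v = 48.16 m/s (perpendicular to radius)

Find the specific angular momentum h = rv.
r = 507.3 Gm = 5.073 × 10^11 m
v = 48.16 m/s
h = rv = 5.073 × 10^11 × 48.16 = 2.44316 × 10^13 m²/s ≈ 2.443 × 10^13 m²/s

Final answer: h = 2.443 × 10^13 m²/s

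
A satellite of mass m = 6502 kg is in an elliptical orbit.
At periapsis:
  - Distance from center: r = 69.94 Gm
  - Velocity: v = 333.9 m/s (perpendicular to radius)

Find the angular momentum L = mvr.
r = 69.94 Gm = 6.994 × 10^10 m
v = 333.9 m/s
vr = 333.9 × 6.994 × 10^10 = 2.3353 × 10^13 m²/s
L = m × vr = 6502 × 2.3353 × 10^13 = 1.51841 × 10^17 kg·m²/s ≈ 1.518 × 10^17 kg·m²/s

Final answer: L = 1.518 × 10^17 kg·m²/s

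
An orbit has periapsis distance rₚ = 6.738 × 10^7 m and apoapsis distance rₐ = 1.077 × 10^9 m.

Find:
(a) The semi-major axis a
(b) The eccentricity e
rₚ = 6.738 × 10^7 m
rₐ = 1.077 × 10^9 m
(a) a = (rₚ + rₐ)/2 = 5.7219 × 10^8 m ≈ 5.722 × 10^8 m
(b) e = (rₐ − rₚ)/(rₐ + rₚ) = (1.00962 × 10^9) / (1.14438 × 10^9) = 0.882242

Final answer:
(a) a = 5.722 × 10^8 m
(b) e = 0.8822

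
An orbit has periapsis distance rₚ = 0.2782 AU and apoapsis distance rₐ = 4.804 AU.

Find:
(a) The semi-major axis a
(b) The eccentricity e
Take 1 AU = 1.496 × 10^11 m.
rₚ = 0.2782 AU = 4.16187 × 10^10 m
rₐ = 4.804 AU = 7.18678 × 10^11 m
(a) a = (rₚ + rₐ)/2 = 3.80149 × 10^11 m ≈ 2.541 AU
(b) e = (rₐ − rₚ)/(rₐ + rₚ) = (6.7706 × 10^11) / (7.60297 × 10^11) = 0.89052

Final answer:
(a) a = 2.541 AU
(b) e = 0.8905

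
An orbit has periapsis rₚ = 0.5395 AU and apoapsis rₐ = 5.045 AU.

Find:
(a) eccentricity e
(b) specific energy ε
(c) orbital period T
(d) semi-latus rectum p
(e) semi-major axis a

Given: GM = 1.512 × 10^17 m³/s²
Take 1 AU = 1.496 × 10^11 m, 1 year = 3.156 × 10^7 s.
rₚ = 0.5395 AU = 8.07092 × 10^10 m
rₐ = 5.045 AU = 7.54732 × 10^11 m
GM = 1.512 × 10^17 m³/s²
a = (rₚ + rₐ)/2 = 4.17721 × 10^11 m
e = (rₐ − rₚ)/(rₐ + rₚ) = (6.74023 × 10^11) / (8.35441 × 10^11) = 0.806787
(a) e = 0.806787 ≈ 0.8068
(b) 2a = 8.35441 × 10^11 m;  ε = −GM/(2a) = -180982 J/kg ≈ -181 kJ/kg
(c) a³ = 7.28883 × 10^34 m³;  T = 2π √(a³/GM) = 2π × 6.94309 × 10^8 s = 4.36247 × 10^9 s ≈ 138.2 years
(d) 1 − e² = 0.349095;  p = a(1 − e²) = 4.17721 × 10^11 × 0.349095 = 1.45824 × 10^11 m ≈ 0.9748 AU
(e) a = 4.17721 × 10^11 m ≈ 2.792 AU

Final answer:
(a) eccentricity e = 0.8068
(b) specific energy ε = -181 kJ/kg
(c) orbital period T = 138.2 years
(d) semi-latus rectum p = 0.9748 AU
(e) semi-major axis a = 2.792 AU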